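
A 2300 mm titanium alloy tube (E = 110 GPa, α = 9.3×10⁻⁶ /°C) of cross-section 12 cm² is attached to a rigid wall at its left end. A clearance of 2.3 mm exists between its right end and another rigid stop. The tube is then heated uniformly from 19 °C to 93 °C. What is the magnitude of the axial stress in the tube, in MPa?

σ ≈ 0 MPa

If the wall were absent the tube would grow by αΔT L = 9.3×10⁻⁶ × 74 × 2300 = 1.583 mm.
This is smaller than the 2.3 mm clearance, so the tube expands freely without reaching the stop — the stress is zero.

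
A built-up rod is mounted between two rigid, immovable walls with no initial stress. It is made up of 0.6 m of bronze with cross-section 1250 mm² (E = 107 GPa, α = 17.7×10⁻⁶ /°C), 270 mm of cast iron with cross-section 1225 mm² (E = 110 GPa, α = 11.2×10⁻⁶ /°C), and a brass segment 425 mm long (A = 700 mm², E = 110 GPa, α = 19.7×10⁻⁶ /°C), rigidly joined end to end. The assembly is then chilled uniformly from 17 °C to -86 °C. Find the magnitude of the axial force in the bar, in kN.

P ≈ 189 kN (tensile)

With the walls removed the bar would change length by δ_free = Σ αᵢΔT Lᵢ = 17.7×10⁻⁶×103×600 + 11.2×10⁻⁶×103×270 + 19.7×10⁻⁶×103×425 = 2.268 mm.
Since the ends are fixed, an axial force P builds up, equal in every segment, with P · Σ Lᵢ/(AᵢEᵢ) = δ_free.
Σ Lᵢ/(AᵢEᵢ) = 600/(1250×107×10³) + 270/(1225×110×10³) + 425/(700×110×10³) = 1.201×10⁻⁵ mm/N.
Hence P = δ_free / Σ(L/AE) = 2.268/1.201×10⁻⁵ = 188.8 kN (tensile).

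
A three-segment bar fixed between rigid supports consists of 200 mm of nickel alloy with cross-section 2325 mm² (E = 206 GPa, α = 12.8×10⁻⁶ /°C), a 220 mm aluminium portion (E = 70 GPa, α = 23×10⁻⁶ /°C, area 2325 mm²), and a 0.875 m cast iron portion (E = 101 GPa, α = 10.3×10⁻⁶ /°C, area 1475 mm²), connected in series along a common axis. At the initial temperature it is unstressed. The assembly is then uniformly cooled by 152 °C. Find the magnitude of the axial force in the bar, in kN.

With the walls removed the bar would change length by δ_free = Σ αᵢΔT Lᵢ = 12.8×10⁻⁶×152×200 + 23×10⁻⁶×152×220 + 10.3×10⁻⁶×152×875 = 2.528 mm.
The rigid supports impose zero overall length change; the single axial force P common to all segments must satisfy P Σ Lᵢ/(AᵢEᵢ) = δ_free.
The series flexibility is Σ Lᵢ/(AᵢEᵢ) = 200/(2325×206×10³) + 220/(2325×70×10³) + 875/(1475×101×10³) = 7.643×10⁻⁶ mm/N.
Hence P = δ_free / Σ(L/AE) = 2.528/7.643×10⁻⁶ = 330.8 kN (tensile).

P ≈ 331 kN (tensile)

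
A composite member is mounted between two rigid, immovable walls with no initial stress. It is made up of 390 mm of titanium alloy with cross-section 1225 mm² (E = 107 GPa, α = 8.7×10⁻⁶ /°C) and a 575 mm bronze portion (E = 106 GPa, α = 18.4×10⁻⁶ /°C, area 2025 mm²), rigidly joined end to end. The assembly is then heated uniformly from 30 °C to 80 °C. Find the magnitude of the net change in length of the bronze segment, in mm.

|ΔL| ≈ 0.198 mm

If the supports were absent, the total length change would be Σ αᵢΔT Lᵢ = 8.7×10⁻⁶×50×390 + 18.4×10⁻⁶×50×575 = 0.6986 mm.
The walls prevent any net length change, so an axial force P (same in every segment) develops. Compatibility: P · Σ Lᵢ/(AᵢEᵢ) = δ_free.
The series flexibility is Σ Lᵢ/(AᵢEᵢ) = 390/(1225×107×10³) + 575/(2025×106×10³) = 5.654×10⁻⁶ mm/N.
P = 0.6986 / 5.654×10⁻⁶ = 123600 N = 123.6 kN, compressive.
For the bronze segment, free thermal change = 18.4×10⁻⁶×50×575 = 0.529 mm and elastic change from P = 123600×575/(2025×106×10³) = 0.331 mm; these oppose, so the net change is 0.198 mm (segment lengthens).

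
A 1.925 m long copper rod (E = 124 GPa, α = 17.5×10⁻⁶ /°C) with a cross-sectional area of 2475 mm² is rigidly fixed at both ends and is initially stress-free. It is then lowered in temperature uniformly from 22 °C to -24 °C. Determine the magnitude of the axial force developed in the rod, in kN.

P ≈ 247 kN (tensile)

With zero net strain, σ = E·αΔT = 124 GPa × 17.5×10⁻⁶ × 46 = 99.82 MPa.
Axial force P = σA = 99.82 × 2475 = 247100 N = 247.1 kN, tensile.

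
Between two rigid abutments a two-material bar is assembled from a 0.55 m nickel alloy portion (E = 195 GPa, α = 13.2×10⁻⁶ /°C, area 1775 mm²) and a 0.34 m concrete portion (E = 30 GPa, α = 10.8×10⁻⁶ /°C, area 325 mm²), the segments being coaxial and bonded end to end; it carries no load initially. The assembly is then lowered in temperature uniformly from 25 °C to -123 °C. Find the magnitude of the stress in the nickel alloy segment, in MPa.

With the walls removed the bar would change length by δ_free = Σ αᵢΔT Lᵢ = 13.2×10⁻⁶×148×550 + 10.8×10⁻⁶×148×340 = 1.618 mm.
The walls prevent any net length change, so an axial force P (same in every segment) develops. Compatibility: P · Σ Lᵢ/(AᵢEᵢ) = δ_free.
The series flexibility is Σ Lᵢ/(AᵢEᵢ) = 550/(1775×195×10³) + 340/(325×30×10³) = 3.646×10⁻⁵ mm/N.
P = 1.618 / 3.646×10⁻⁵ = 44370 N = 44.37 kN, tensile.
σ_{nickel alloy} = P / A = 44370 / 1775 = 25 MPa.

σ ≈ 25 MPa (tensile)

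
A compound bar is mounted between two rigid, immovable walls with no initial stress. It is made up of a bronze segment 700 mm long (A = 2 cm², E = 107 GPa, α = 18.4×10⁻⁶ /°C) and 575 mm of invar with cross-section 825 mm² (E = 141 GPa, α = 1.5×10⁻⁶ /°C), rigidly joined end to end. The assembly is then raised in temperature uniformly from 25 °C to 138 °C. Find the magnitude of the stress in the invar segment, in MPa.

σ ≈ 50 MPa (compressive)

If the supports were absent, the total length change would be Σ αᵢΔT Lᵢ = 18.4×10⁻⁶×113×700 + 1.5×10⁻⁶×113×575 = 1.553 mm.
The walls prevent any net length change, so an axial force P (same in every segment) develops. Compatibility: P · Σ Lᵢ/(AᵢEᵢ) = δ_free.
Σ Lᵢ/(AᵢEᵢ) = 700/(200×107×10³) + 575/(825×141×10³) = 3.765×10⁻⁵ mm/N.
So P = 1.553 / 3.765×10⁻⁵ = 41.24 kN, compressive.
σ_{invar} = P / A = 41240 / 825 = 49.99 MPa.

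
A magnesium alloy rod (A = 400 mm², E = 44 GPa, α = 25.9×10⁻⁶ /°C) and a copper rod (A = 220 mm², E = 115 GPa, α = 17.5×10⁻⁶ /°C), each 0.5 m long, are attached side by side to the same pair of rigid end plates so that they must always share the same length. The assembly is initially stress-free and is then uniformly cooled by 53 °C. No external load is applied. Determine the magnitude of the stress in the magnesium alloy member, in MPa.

Equilibrium of a rigid end plate with no external load gives equal and opposite internal forces ±P in the two members. Since α_{magnesium alloy} > α_{copper}, cooling drives the magnesium alloy into tension and the copper into compression.
Setting the final lengths equal and cancelling L: (α₁ − α₂)ΔT = P/(A₁E₁) + P/(A₂E₂).
|α₁ − α₂|·ΔT = 8.4×10⁻⁶ × 53 = 0.0004452.
1/(A₁E₁) + 1/(A₂E₂) = 1/(400×44×10³) + 1/(220×115×10³) = 9.634×10⁻⁸ N⁻¹.
So P = 0.0004452 / 9.634×10⁻⁸ = 4.621 kN.
σ_{magnesium alloy} = P/A₁ = 4621/400 = 11.55 MPa, tensile.

σ ≈ 11.6 MPa (tensile)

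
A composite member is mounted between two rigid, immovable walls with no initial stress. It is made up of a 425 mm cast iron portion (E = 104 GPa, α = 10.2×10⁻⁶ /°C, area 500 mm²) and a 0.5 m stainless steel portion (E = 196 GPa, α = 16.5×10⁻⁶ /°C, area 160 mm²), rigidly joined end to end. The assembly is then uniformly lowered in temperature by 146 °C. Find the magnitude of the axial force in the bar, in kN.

With the walls removed the bar would change length by δ_free = Σ αᵢΔT Lᵢ = 10.2×10⁻⁶×146×425 + 16.5×10⁻⁶×146×500 = 1.837 mm.
The rigid supports impose zero overall length change; the single axial force P common to all segments must satisfy P Σ Lᵢ/(AᵢEᵢ) = δ_free.
The series flexibility is Σ Lᵢ/(AᵢEᵢ) = 425/(500×104×10³) + 500/(160×196×10³) = 2.412×10⁻⁵ mm/N.
P = 1.837 / 2.412×10⁻⁵ = 76190 N = 76.19 kN, tensile.

P ≈ 76.2 kN (tensile)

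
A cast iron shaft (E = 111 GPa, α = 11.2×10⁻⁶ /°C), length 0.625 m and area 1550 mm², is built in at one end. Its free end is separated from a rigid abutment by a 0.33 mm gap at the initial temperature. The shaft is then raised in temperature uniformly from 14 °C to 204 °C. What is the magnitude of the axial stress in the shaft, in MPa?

σ ≈ 178 MPa (compressive)

Free thermal elongation = αΔT L = 11.2×10⁻⁶ × 190 × 625 = 1.33 mm.
After closing the 0.33 mm clearance, 1.33 − 0.33 = 1 mm of expansion remains to be suppressed by the wall.
Compatibility: PL/(AE) = 1 mm, so σ = P/A = E × (1/625) = 177.6 MPa.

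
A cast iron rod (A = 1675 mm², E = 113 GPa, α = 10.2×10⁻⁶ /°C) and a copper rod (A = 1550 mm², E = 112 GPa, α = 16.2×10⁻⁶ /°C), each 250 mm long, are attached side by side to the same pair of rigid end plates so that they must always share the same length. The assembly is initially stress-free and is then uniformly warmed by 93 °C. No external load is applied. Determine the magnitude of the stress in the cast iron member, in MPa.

The copper has the larger α, so on heating it would change length more than the cast iron if both were free. The rigid plates force a common final length, so the copper is put into compression and the cast iron into tension, with equal and opposite forces P (no external load).
Equating the net (thermal + elastic) strains gives |α₁ − α₂|·ΔT = P·[1/(A₁E₁) + 1/(A₂E₂)].
|α₁ − α₂|·ΔT = 6×10⁻⁶ × 93 = 0.000558.
1/(A₁E₁) + 1/(A₂E₂) = 1/(1675×113×10³) + 1/(1550×112×10³) = 1.104×10⁻⁸ N⁻¹.
So P = 0.000558 / 1.104×10⁻⁸ = 50.53 kN.
σ_{cast iron} = P/A₁ = 50530/1675 = 30.17 MPa, tensile.

σ ≈ 30.2 MPa (tensile)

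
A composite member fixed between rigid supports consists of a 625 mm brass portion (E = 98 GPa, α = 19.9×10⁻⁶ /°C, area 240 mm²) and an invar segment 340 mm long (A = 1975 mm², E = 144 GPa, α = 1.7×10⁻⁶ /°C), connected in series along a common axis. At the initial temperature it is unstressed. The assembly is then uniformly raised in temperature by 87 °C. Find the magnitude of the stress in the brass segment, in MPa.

If the supports were absent, the total length change would be Σ αᵢΔT Lᵢ = 19.9×10⁻⁶×87×625 + 1.7×10⁻⁶×87×340 = 1.132 mm.
The walls prevent any net length change, so an axial force P (same in every segment) develops. Compatibility: P · Σ Lᵢ/(AᵢEᵢ) = δ_free.
The series flexibility is Σ Lᵢ/(AᵢEᵢ) = 625/(240×98×10³) + 340/(1975×144×10³) = 2.777×10⁻⁵ mm/N.
Hence P = δ_free / Σ(L/AE) = 1.132/2.777×10⁻⁵ = 40.78 kN (compressive).
σ_{brass} = P / A = 40780 / 240 = 169.9 MPa.

σ ≈ 170 MPa (compressive)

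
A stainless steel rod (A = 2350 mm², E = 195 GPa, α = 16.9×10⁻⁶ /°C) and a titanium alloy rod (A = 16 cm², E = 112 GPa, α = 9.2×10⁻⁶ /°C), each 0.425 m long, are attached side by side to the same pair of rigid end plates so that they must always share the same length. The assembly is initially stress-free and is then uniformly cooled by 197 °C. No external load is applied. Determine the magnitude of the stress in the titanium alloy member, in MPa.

Equilibrium of a rigid end plate with no external load gives equal and opposite internal forces ±P in the two members. Since α_{stainless steel} > α_{titanium alloy}, cooling drives the stainless steel into tension and the titanium alloy into compression.
Compatibility of the two members (thermal + elastic change equal): (α₁ − α₂)ΔT = P·[1/(A₁E₁) + 1/(A₂E₂)].
|α₁ − α₂|·ΔT = 7.7×10⁻⁶ × 197 = 0.001517.
1/(A₁E₁) + 1/(A₂E₂) = 1/(2350×195×10³) + 1/(1600×112×10³) = 7.763×10⁻⁹ N⁻¹.
So P = 0.001517 / 7.763×10⁻⁹ = 195.4 kN.
σ_{titanium alloy} = P/A₂ = 195400/1600 = 122.1 MPa, compressive.

σ ≈ 122 MPa (compressive)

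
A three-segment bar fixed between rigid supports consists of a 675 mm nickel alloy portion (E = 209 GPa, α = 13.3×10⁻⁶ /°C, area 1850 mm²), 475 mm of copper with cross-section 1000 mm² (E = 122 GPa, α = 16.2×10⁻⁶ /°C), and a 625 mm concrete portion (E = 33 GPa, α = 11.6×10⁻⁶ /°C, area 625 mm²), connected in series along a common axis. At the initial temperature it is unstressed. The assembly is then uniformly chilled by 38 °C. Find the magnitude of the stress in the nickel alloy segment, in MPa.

With the walls removed the bar would change length by δ_free = Σ αᵢΔT Lᵢ = 13.3×10⁻⁶×38×675 + 16.2×10⁻⁶×38×475 + 11.6×10⁻⁶×38×625 = 0.9091 mm.
The walls prevent any net length change, so an axial force P (same in every segment) develops. Compatibility: P · Σ Lᵢ/(AᵢEᵢ) = δ_free.
Σ Lᵢ/(AᵢEᵢ) = 675/(1850×209×10³) + 475/(1000×122×10³) + 625/(625×33×10³) = 3.594×10⁻⁵ mm/N.
P = 0.9091 / 3.594×10⁻⁵ = 25290 N = 25.29 kN, tensile.
σ_{nickel alloy} = P / A = 25290 / 1850 = 13.67 MPa.

σ ≈ 13.7 MPa (tensile)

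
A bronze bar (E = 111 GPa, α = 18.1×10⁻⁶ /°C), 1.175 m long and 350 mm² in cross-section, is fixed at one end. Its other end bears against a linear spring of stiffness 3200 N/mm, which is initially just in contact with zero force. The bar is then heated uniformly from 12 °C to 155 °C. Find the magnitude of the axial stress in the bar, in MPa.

If the spring were absent the bar would lengthen by αΔT L = 18.1×10⁻⁶ × 143 × 1175 = 3.041 mm.
Let P be the compressive force at the spring. The bar shortens elastically by PL/(AE) and the spring compresses by P/k; together these equal δ_free.
P [ L/(AE) + 1/k ] = δ_free → P [ 1175/(350×111×10³) + 1/(3200) ] = 3.041.
P = 3.041 / 0.0003427 = 8873 N.
σ = P/A = 8873/350 = 25.35 MPa.

σ ≈ 25.4 MPa (compressive)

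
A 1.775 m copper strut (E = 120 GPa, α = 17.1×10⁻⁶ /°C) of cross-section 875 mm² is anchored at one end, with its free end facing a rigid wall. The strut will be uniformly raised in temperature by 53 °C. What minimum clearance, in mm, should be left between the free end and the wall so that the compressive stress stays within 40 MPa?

g ≈ 1.02 mm

With no wall the strut would lengthen by αΔT L = 17.1×10⁻⁶ × 53 × 1775 = 1.609 mm.
At the allowable stress the elastic shortening the wall may impose is σL/E = 40 × 1775 / (120×10³) = 0.5917 mm.
So the gap has to take up the difference, g_min = δ_free − σL/E = 1.609 − 0.5917 = 1.017 mm.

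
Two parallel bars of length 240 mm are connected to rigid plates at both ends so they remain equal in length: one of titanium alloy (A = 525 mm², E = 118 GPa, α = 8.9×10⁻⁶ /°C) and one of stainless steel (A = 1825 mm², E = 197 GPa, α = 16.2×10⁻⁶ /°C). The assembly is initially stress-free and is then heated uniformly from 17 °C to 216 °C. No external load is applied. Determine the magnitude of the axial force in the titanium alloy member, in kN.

P ≈ 76.8 kN (tensile in the titanium alloy)

The stainless steel has the larger α, so on heating it would change length more than the titanium alloy if both were free. The rigid plates force a common final length, so the stainless steel is put into compression and the titanium alloy into tension, with equal and opposite forces P (no external load).
Setting the final lengths equal and cancelling L: (α₁ − α₂)ΔT = P/(A₁E₁) + P/(A₂E₂).
|α₁ − α₂|·ΔT = 7.3×10⁻⁶ × 199 = 0.001453.
1/(A₁E₁) + 1/(A₂E₂) = 1/(525×118×10³) + 1/(1825×197×10³) = 1.892×10⁻⁸ N⁻¹.
P = 0.001453 / 1.892×10⁻⁸ = 76770 N = 76.77 kN.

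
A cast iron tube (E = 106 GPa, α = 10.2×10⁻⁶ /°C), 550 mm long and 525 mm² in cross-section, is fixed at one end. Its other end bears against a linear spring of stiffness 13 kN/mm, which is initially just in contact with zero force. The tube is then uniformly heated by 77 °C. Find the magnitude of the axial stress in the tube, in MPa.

If the spring were absent the tube would lengthen by αΔT L = 10.2×10⁻⁶ × 77 × 550 = 0.432 mm.
Let P be the compressive force at the spring. The tube shortens elastically by PL/(AE) and the spring compresses by P/k; together these equal δ_free.
So P = δ_free / [L/(AE) + 1/k] = 0.432 / [ 550/(525×106×10³) + 1/(13×10³) ].
P = 0.432 / 8.681×10⁻⁵ = 4976 N.
σ = P/A = 4976/525 = 9.479 MPa.

σ ≈ 9.48 MPa (compressive)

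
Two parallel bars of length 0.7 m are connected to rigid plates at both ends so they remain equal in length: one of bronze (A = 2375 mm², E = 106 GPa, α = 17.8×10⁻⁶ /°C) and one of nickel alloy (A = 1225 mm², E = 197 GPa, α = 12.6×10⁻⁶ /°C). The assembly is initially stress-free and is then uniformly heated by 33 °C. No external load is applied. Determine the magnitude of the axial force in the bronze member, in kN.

The bronze has the larger α, so on heating it would change length more than the nickel alloy if both were free. The rigid plates force a common final length, so the bronze is put into compression and the nickel alloy into tension, with equal and opposite forces P (no external load).
Setting the final lengths equal and cancelling L: (α₁ − α₂)ΔT = P/(A₁E₁) + P/(A₂E₂).
|α₁ − α₂|·ΔT = 5.2×10⁻⁶ × 33 = 0.0001716.
1/(A₁E₁) + 1/(A₂E₂) = 1/(2375×106×10³) + 1/(1225×197×10³) = 8.116×10⁻⁹ N⁻¹.
P = 0.0001716 / 8.116×10⁻⁹ = 21140 N = 21.14 kN.

P ≈ 21.1 kN (compressive in the bronze)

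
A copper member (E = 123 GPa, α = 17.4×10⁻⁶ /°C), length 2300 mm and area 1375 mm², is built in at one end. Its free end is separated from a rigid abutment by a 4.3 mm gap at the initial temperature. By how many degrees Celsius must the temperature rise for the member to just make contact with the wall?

ΔT ≈ 107 °C

Contact occurs when the free expansion equals the gap: αΔT L = 4.3 mm.
ΔT = 4.3 / (17.4×10⁻⁶ × 2300) = 107.4 °C.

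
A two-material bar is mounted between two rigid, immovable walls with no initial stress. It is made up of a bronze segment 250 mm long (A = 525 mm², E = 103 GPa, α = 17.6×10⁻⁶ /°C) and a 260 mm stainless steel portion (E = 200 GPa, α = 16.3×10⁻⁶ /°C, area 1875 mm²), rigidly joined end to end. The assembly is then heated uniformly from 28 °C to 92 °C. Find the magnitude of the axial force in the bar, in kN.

P ≈ 104 kN (compressive)

Free thermal expansion of the whole bar: Σ αᵢΔT Lᵢ = 17.6×10⁻⁶×64×250 + 16.3×10⁻⁶×64×260 = 0.5528 mm.
The rigid supports impose zero overall length change; the single axial force P common to all segments must satisfy P Σ Lᵢ/(AᵢEᵢ) = δ_free.
Σ Lᵢ/(AᵢEᵢ) = 250/(525×103×10³) + 260/(1875×200×10³) = 5.317×10⁻⁶ mm/N.
P = 0.5528 / 5.317×10⁻⁶ = 104000 N = 104 kN, compressive.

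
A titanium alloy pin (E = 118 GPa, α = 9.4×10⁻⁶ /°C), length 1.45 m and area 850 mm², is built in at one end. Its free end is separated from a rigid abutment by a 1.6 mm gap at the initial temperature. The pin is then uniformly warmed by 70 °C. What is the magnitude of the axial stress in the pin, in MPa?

σ ≈ 0 MPa

If the wall were absent the pin would grow by αΔT L = 9.4×10⁻⁶ × 70 × 1450 = 0.9541 mm.
This is smaller than the 1.6 mm clearance, so the pin expands freely without reaching the stop — the stress is zero.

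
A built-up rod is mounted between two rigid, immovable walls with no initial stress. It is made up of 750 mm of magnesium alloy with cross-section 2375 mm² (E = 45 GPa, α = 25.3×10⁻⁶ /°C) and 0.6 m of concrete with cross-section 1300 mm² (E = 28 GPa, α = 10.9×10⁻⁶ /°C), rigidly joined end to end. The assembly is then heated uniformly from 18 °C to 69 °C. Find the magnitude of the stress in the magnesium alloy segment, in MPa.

With the walls removed the bar would change length by δ_free = Σ αᵢΔT Lᵢ = 25.3×10⁻⁶×51×750 + 10.9×10⁻⁶×51×600 = 1.301 mm.
Since the ends are fixed, an axial force P builds up, equal in every segment, with P · Σ Lᵢ/(AᵢEᵢ) = δ_free.
Σ Lᵢ/(AᵢEᵢ) = 750/(2375×45×10³) + 600/(1300×28×10³) = 2.35×10⁻⁵ mm/N.
P = 1.301 / 2.35×10⁻⁵ = 55370 N = 55.37 kN, compressive.
σ_{magnesium alloy} = P / A = 55370 / 2375 = 23.31 MPa.

σ ≈ 23.3 MPa (compressive)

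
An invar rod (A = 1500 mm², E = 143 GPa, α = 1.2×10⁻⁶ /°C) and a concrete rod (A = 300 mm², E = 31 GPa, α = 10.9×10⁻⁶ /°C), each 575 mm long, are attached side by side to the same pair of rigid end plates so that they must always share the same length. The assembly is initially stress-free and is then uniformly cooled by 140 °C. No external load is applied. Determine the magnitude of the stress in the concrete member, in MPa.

The concrete has the larger α, so on cooling it would change length more than the invar if both were free. The rigid plates force a common final length, so the concrete is put into tension and the invar into compression, with equal and opposite forces P (no external load).
Equating the net (thermal + elastic) strains gives |α₁ − α₂|·ΔT = P·[1/(A₁E₁) + 1/(A₂E₂)].
|α₁ − α₂|·ΔT = 9.7×10⁻⁶ × 140 = 0.001358.
1/(A₁E₁) + 1/(A₂E₂) = 1/(1500×143×10³) + 1/(300×31×10³) = 1.122×10⁻⁷ N⁻¹.
P = 0.001358 / 1.122×10⁻⁷ = 12100 N = 12.1 kN.
σ_{concrete} = P/A₂ = 12100/300 = 40.35 MPa, tensile.

σ ≈ 40.3 MPa (tensile)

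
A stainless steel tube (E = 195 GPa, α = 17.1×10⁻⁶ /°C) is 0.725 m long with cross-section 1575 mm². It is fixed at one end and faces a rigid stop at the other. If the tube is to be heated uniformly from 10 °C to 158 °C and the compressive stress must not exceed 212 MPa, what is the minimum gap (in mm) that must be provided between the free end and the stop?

Free expansion if unrestrained: δ_free = αΔT L = 17.1×10⁻⁶ × 148 × 725 = 1.835 mm.
A stress of 212 MPa corresponds to the wall pushing the tube back by σL/E = 212×725/(195×10³) = 0.7882 mm.
So the gap has to take up the difference, g_min = δ_free − σL/E = 1.835 − 0.7882 = 1.047 mm.

g ≈ 1.05 mm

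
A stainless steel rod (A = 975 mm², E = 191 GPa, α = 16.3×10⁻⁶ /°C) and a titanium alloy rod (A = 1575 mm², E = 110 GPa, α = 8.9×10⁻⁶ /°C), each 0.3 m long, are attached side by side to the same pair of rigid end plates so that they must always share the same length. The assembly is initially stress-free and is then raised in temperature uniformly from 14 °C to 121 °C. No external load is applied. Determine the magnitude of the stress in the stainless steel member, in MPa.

Both members must finish at the same length. With the larger α, the stainless steel tends to over-expand; the plates restrain it, putting the stainless steel in compression and the titanium alloy in tension. With no external load the two internal forces are equal and opposite, magnitude P.
Equating the net (thermal + elastic) strains gives |α₁ − α₂|·ΔT = P·[1/(A₁E₁) + 1/(A₂E₂)].
|α₁ − α₂|·ΔT = 7.4×10⁻⁶ × 107 = 0.0007918.
1/(A₁E₁) + 1/(A₂E₂) = 1/(975×191×10³) + 1/(1575×110×10³) = 1.114×10⁻⁸ N⁻¹.
So P = 0.0007918 / 1.114×10⁻⁸ = 71.07 kN.
σ_{stainless steel} = P/A₁ = 71070/975 = 72.89 MPa, compressive.

σ ≈ 72.9 MPa (compressive)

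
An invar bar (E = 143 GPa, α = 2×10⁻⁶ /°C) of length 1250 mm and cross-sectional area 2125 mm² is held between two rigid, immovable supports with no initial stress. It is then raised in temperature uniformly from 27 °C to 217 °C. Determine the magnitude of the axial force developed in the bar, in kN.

With zero net strain, σ = E·αΔT = 143 GPa × 2×10⁻⁶ × 190 = 54.34 MPa.
P = AEαΔT = 2125 × 143×10³ × 2×10⁻⁶ × 190 = 115.5 kN (compressive).

P ≈ 115 kN (compressive)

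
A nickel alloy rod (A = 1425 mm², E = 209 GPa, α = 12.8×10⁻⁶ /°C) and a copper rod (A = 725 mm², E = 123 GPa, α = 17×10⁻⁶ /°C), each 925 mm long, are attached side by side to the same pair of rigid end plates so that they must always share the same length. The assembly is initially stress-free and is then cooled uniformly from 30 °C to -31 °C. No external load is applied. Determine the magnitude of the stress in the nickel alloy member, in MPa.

σ ≈ 12.3 MPa (compressive)

Equilibrium of a rigid end plate with no external load gives equal and opposite internal forces ±P in the two members. Since α_{copper} > α_{nickel alloy}, cooling drives the copper into tension and the nickel alloy into compression.
Setting the final lengths equal and cancelling L: (α₁ − α₂)ΔT = P/(A₁E₁) + P/(A₂E₂).
|α₁ − α₂|·ΔT = 4.2×10⁻⁶ × 61 = 0.0002562.
1/(A₁E₁) + 1/(A₂E₂) = 1/(1425×209×10³) + 1/(725×123×10³) = 1.457×10⁻⁸ N⁻¹.
So P = 0.0002562 / 1.457×10⁻⁸ = 17.58 kN.
σ_{nickel alloy} = P/A₁ = 17580/1425 = 12.34 MPa, compressive.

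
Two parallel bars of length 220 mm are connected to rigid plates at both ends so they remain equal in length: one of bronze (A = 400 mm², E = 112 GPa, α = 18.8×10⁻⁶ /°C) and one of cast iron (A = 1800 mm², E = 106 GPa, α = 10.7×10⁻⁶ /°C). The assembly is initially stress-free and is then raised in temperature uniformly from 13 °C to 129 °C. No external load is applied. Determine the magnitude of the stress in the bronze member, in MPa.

Equilibrium of a rigid end plate with no external load gives equal and opposite internal forces ±P in the two members. Since α_{bronze} > α_{cast iron}, heating drives the bronze into compression and the cast iron into tension.
Compatibility of the two members (thermal + elastic change equal): (α₁ − α₂)ΔT = P·[1/(A₁E₁) + 1/(A₂E₂)].
|α₁ − α₂|·ΔT = 8.1×10⁻⁶ × 116 = 0.0009396.
1/(A₁E₁) + 1/(A₂E₂) = 1/(400×112×10³) + 1/(1800×106×10³) = 2.756×10⁻⁸ N⁻¹.
So P = 0.0009396 / 2.756×10⁻⁸ = 34.09 kN.
σ_{bronze} = P/A₁ = 34090/400 = 85.22 MPa, compressive.

σ ≈ 85.2 MPa (compressive)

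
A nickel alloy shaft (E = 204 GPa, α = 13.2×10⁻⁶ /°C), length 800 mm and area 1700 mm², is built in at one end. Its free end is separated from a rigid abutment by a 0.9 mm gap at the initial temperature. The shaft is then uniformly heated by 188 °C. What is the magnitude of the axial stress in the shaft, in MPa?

Unrestrained expansion: δ_free = αΔT L = 13.2×10⁻⁶ × 188 × 800 = 1.985 mm.
After closing the 0.9 mm clearance, 1.985 − 0.9 = 1.085 mm of expansion remains to be suppressed by the wall.
That suppressed elongation corresponds to σ = E·Δ/L = 204×10³ × 1.085/800 = 276.7 MPa.

σ ≈ 277 MPa (compressive)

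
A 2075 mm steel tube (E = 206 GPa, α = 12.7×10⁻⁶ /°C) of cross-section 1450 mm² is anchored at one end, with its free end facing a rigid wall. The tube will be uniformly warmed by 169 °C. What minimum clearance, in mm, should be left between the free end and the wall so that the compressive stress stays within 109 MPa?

g ≈ 3.36 mm

With no wall the tube would lengthen by αΔT L = 12.7×10⁻⁶ × 169 × 2075 = 4.454 mm.
At the allowable stress the elastic shortening the wall may impose is σL/E = 109 × 2075 / (206×10³) = 1.098 mm.
The gap must absorb the remainder: g_min = 4.454 − 1.098 = 3.356 mm.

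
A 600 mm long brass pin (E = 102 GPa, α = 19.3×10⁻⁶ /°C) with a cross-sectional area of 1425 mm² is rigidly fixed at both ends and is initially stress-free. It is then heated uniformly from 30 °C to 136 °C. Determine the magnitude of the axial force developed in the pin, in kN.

P ≈ 297 kN (compressive)

Full restraint means ε = 0, so the stress is σ = EαΔT = 102×10³ × 19.3×10⁻⁶ × 106 = 208.7 MPa.
Axial force P = σA = 208.7 × 1425 = 297400 N = 297.4 kN, compressive.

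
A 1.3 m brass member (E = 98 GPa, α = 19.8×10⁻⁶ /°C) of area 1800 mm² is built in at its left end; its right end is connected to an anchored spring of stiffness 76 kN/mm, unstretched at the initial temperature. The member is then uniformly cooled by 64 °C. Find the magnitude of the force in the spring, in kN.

If the spring were absent the member would shorten by αΔT L = 19.8×10⁻⁶ × 64 × 1300 = 1.647 mm.
Let P be the tensile force in the spring. The member extends elastically by PL/(AE) and the spring stretches by P/k; together these equal δ_free.
P [ L/(AE) + 1/k ] = δ_free → P [ 1300/(1800×98×10³) + 1/(76×10³) ] = 1.647.
P = 1.647 / 2.053×10⁻⁵ = 80250 N.

P ≈ 80.3 kN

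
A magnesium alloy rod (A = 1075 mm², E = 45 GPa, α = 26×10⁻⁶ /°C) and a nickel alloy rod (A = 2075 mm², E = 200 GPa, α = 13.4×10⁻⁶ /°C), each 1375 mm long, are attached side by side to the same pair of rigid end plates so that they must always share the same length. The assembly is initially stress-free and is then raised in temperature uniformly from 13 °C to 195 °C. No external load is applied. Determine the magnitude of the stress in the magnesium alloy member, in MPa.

The magnesium alloy has the larger α, so on heating it would change length more than the nickel alloy if both were free. The rigid plates force a common final length, so the magnesium alloy is put into compression and the nickel alloy into tension, with equal and opposite forces P (no external load).
Setting the final lengths equal and cancelling L: (α₁ − α₂)ΔT = P/(A₁E₁) + P/(A₂E₂).
|α₁ − α₂|·ΔT = 12.6×10⁻⁶ × 182 = 0.002293.
1/(A₁E₁) + 1/(A₂E₂) = 1/(1075×45×10³) + 1/(2075×200×10³) = 2.308×10⁻⁸ N⁻¹.
P = 0.002293 / 2.308×10⁻⁸ = 99350 N = 99.35 kN.
σ_{magnesium alloy} = P/A₁ = 99350/1075 = 92.42 MPa, compressive.

σ ≈ 92.4 MPa (compressive)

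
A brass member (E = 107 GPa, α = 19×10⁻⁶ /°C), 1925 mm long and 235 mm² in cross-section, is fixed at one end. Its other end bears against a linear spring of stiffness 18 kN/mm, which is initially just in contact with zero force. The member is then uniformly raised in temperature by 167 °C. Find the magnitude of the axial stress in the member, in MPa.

σ ≈ 197 MPa (compressive)

If the spring were absent the member would lengthen by αΔT L = 19×10⁻⁶ × 167 × 1925 = 6.108 mm.
Let P be the compressive force at the spring. The member shortens elastically by PL/(AE) and the spring compresses by P/k; together these equal δ_free.
So P = δ_free / [L/(AE) + 1/k] = 6.108 / [ 1925/(235×107×10³) + 1/(18×10³) ].
P = 6.108 / 0.0001321 = 46230 N.
σ = P/A = 46230/235 = 196.7 MPa.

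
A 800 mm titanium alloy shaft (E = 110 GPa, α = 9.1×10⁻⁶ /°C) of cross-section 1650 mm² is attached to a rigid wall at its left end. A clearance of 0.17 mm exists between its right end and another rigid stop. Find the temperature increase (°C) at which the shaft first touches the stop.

ΔT ≈ 23.4 °C

The gap closes when αΔT L = 0.17 mm, since the shaft is still unstressed at that instant.
So ΔT = g/(αL) = 0.17/(9.1×10⁻⁶ × 800) = 23.35 °C.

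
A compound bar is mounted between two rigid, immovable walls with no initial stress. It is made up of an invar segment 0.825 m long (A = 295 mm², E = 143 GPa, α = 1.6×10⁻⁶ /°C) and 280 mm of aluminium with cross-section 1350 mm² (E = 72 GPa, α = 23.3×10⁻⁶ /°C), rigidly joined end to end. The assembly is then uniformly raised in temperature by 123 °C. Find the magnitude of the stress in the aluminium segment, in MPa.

σ ≈ 31.9 MPa (compressive)

If the supports were absent, the total length change would be Σ αᵢΔT Lᵢ = 1.6×10⁻⁶×123×825 + 23.3×10⁻⁶×123×280 = 0.9648 mm.
The walls prevent any net length change, so an axial force P (same in every segment) develops. Compatibility: P · Σ Lᵢ/(AᵢEᵢ) = δ_free.
Σ Lᵢ/(AᵢEᵢ) = 825/(295×143×10³) + 280/(1350×72×10³) = 2.244×10⁻⁵ mm/N.
P = 0.9648 / 2.244×10⁻⁵ = 43000 N = 43 kN, compressive.
σ_{aluminium} = P / A = 43000 / 1350 = 31.85 MPa.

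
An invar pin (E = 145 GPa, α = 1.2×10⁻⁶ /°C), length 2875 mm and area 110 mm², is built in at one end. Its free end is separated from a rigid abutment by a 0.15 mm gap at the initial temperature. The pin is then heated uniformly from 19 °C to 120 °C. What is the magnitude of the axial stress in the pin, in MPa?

If the wall were absent the pin would grow by αΔT L = 1.2×10⁻⁶ × 101 × 2875 = 0.3484 mm.
After closing the 0.15 mm clearance, 0.3484 − 0.15 = 0.1984 mm of expansion remains to be suppressed by the wall.
So σ = E(δ_free − g)/L = 145×10³ × 0.1984/2875 = 10.01 MPa.

σ ≈ 10 MPa (compressive)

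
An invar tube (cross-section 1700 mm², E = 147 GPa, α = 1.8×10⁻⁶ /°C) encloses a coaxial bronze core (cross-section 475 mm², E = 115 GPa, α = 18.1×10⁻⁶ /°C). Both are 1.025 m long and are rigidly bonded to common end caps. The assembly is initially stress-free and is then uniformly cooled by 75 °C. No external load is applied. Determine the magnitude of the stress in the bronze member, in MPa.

Both members must finish at the same length. With the larger α, the bronze tends to over-contract; the plates restrain it, putting the bronze in tension and the invar in compression. With no external load the two internal forces are equal and opposite, magnitude P.
Setting the final lengths equal and cancelling L: (α₁ − α₂)ΔT = P/(A₁E₁) + P/(A₂E₂).
|α₁ − α₂|·ΔT = 16.3×10⁻⁶ × 75 = 0.001223.
1/(A₁E₁) + 1/(A₂E₂) = 1/(1700×147×10³) + 1/(475×115×10³) = 2.231×10⁻⁸ N⁻¹.
P = 0.001223 / 2.231×10⁻⁸ = 54800 N = 54.8 kN.
σ_{bronze} = P/A₂ = 54800/475 = 115.4 MPa, tensile.

σ ≈ 115 MPa (tensile)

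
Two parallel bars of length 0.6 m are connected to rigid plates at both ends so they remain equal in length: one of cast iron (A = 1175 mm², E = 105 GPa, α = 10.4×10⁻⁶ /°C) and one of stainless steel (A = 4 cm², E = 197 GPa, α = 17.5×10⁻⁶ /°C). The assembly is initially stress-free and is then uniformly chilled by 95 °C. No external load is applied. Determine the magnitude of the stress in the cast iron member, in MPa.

Equilibrium of a rigid end plate with no external load gives equal and opposite internal forces ±P in the two members. Since α_{stainless steel} > α_{cast iron}, cooling drives the stainless steel into tension and the cast iron into compression.
Equating the net (thermal + elastic) strains gives |α₁ − α₂|·ΔT = P·[1/(A₁E₁) + 1/(A₂E₂)].
|α₁ − α₂|·ΔT = 7.1×10⁻⁶ × 95 = 0.0006745.
1/(A₁E₁) + 1/(A₂E₂) = 1/(1175×105×10³) + 1/(400×197×10³) = 2.08×10⁻⁸ N⁻¹.
P = 0.0006745 / 2.08×10⁻⁸ = 32430 N = 32.43 kN.
σ_{cast iron} = P/A₁ = 32430/1175 = 27.6 MPa, compressive.

σ ≈ 27.6 MPa (compressive)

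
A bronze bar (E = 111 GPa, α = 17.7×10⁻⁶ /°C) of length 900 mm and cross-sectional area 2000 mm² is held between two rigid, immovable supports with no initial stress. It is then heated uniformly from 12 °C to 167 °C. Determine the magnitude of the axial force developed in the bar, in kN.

P ≈ 609 kN (compressive)

With zero net strain, σ = E·αΔT = 111 GPa × 17.7×10⁻⁶ × 155 = 304.5 MPa.
Then P = σA = 304.5 × 2000 mm² = 609.1 kN, compressive.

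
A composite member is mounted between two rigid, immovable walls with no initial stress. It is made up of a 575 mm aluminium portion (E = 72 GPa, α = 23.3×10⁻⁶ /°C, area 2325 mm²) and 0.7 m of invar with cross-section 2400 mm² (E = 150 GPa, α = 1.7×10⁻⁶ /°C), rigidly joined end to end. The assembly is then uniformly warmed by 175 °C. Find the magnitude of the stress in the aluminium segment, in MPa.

σ ≈ 204 MPa (compressive)

If the supports were absent, the total length change would be Σ αᵢΔT Lᵢ = 23.3×10⁻⁶×175×575 + 1.7×10⁻⁶×175×700 = 2.553 mm.
Since the ends are fixed, an axial force P builds up, equal in every segment, with P · Σ Lᵢ/(AᵢEᵢ) = δ_free.
Σ Lᵢ/(AᵢEᵢ) = 575/(2325×72×10³) + 700/(2400×150×10³) = 5.379×10⁻⁶ mm/N.
So P = 2.553 / 5.379×10⁻⁶ = 474.6 kN, compressive.
σ_{aluminium} = P / A = 474600 / 2325 = 204.1 MPa.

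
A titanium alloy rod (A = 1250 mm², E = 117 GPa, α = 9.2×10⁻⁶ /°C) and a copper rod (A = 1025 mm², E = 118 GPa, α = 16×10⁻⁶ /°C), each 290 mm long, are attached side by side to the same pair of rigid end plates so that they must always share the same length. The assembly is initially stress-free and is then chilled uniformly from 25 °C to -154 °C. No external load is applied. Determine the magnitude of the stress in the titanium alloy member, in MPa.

σ ≈ 64.5 MPa (compressive)

Both members must finish at the same length. With the larger α, the copper tends to over-contract; the plates restrain it, putting the copper in tension and the titanium alloy in compression. With no external load the two internal forces are equal and opposite, magnitude P.
Equating the net (thermal + elastic) strains gives |α₁ − α₂|·ΔT = P·[1/(A₁E₁) + 1/(A₂E₂)].
|α₁ − α₂|·ΔT = 6.8×10⁻⁶ × 179 = 0.001217.
1/(A₁E₁) + 1/(A₂E₂) = 1/(1250×117×10³) + 1/(1025×118×10³) = 1.511×10⁻⁸ N⁻¹.
P = 0.001217 / 1.511×10⁻⁸ = 80580 N = 80.58 kN.
σ_{titanium alloy} = P/A₁ = 80580/1250 = 64.46 MPa, compressive.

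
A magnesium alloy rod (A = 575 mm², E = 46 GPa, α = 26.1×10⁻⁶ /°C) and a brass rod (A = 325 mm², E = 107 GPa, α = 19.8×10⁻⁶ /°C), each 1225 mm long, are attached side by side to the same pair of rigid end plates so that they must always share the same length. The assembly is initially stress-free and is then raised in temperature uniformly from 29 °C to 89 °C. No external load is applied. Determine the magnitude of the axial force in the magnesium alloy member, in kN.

The magnesium alloy has the larger α, so on heating it would change length more than the brass if both were free. The rigid plates force a common final length, so the magnesium alloy is put into compression and the brass into tension, with equal and opposite forces P (no external load).
Setting the final lengths equal and cancelling L: (α₁ − α₂)ΔT = P/(A₁E₁) + P/(A₂E₂).
|α₁ − α₂|·ΔT = 6.3×10⁻⁶ × 60 = 0.000378.
1/(A₁E₁) + 1/(A₂E₂) = 1/(575×46×10³) + 1/(325×107×10³) = 6.656×10⁻⁸ N⁻¹.
P = 0.000378 / 6.656×10⁻⁸ = 5679 N = 5.679 kN.

P ≈ 5.68 kN (compressive in the magnesium alloy)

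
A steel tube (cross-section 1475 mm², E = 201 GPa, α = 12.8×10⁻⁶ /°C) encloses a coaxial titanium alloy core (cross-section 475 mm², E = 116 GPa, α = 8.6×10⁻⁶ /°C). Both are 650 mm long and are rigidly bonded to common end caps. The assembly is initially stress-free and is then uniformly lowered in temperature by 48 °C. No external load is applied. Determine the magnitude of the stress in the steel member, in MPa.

σ ≈ 6.35 MPa (tensile)

Equilibrium of a rigid end plate with no external load gives equal and opposite internal forces ±P in the two members. Since α_{steel} > α_{titanium alloy}, cooling drives the steel into tension and the titanium alloy into compression.
Equating the net (thermal + elastic) strains gives |α₁ − α₂|·ΔT = P·[1/(A₁E₁) + 1/(A₂E₂)].
|α₁ − α₂|·ΔT = 4.2×10⁻⁶ × 48 = 0.0002016.
1/(A₁E₁) + 1/(A₂E₂) = 1/(1475×201×10³) + 1/(475×116×10³) = 2.152×10⁻⁸ N⁻¹.
P = 0.0002016 / 2.152×10⁻⁸ = 9367 N = 9.367 kN.
σ_{steel} = P/A₁ = 9367/1475 = 6.351 MPa, tensile.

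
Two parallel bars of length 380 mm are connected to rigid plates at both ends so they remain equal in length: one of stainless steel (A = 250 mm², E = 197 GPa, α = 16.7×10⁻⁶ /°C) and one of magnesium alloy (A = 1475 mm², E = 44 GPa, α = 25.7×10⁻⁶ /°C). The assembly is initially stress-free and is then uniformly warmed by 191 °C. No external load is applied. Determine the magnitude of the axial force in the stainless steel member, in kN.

P ≈ 48.1 kN (tensile in the stainless steel)

Both members must finish at the same length. With the larger α, the magnesium alloy tends to over-expand; the plates restrain it, putting the magnesium alloy in compression and the stainless steel in tension. With no external load the two internal forces are equal and opposite, magnitude P.
Equating the net (thermal + elastic) strains gives |α₁ − α₂|·ΔT = P·[1/(A₁E₁) + 1/(A₂E₂)].
|α₁ − α₂|·ΔT = 9×10⁻⁶ × 191 = 0.001719.
1/(A₁E₁) + 1/(A₂E₂) = 1/(250×197×10³) + 1/(1475×44×10³) = 3.571×10⁻⁸ N⁻¹.
P = 0.001719 / 3.571×10⁻⁸ = 48130 N = 48.13 kN.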